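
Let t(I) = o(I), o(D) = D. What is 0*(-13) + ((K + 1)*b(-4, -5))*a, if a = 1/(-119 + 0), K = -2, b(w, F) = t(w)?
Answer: -4/119 ≈ -0.033613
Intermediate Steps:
t(I) = I
b(w, F) = w
a = -1/119 (a = 1/(-119) = -1/119 ≈ -0.0084034)
0*(-13) + ((K + 1)*b(-4, -5))*a = 0*(-13) + ((-2 + 1)*(-4))*(-1/119) = 0 - 1*(-4)*(-1/119) = 0 + 4*(-1/119) = 0 - 4/119 = -4/119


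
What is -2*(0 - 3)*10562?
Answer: 63372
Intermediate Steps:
-2*(0 - 3)*10562 = -2*(-3)*10562 = 6*10562 = 63372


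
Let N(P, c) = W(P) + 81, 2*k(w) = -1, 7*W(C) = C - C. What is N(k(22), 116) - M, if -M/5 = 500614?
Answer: 2503151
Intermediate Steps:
M = -2503070 (M = -5*500614 = -2503070)
W(C) = 0 (W(C) = (C - C)/7 = (⅐)*0 = 0)
k(w) = -½ (k(w) = (½)*(-1) = -½)
N(P, c) = 81 (N(P, c) = 0 + 81 = 81)
N(k(22), 116) - M = 81 - 1*(-2503070) = 81 + 2503070 = 2503151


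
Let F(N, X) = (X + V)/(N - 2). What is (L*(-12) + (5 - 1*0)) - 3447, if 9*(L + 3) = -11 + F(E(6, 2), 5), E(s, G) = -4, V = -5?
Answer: -10174/3 ≈ -3391.3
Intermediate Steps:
F(N, X) = (-5 + X)/(-2 + N) (F(N, X) = (X - 5)/(N - 2) = (-5 + X)/(-2 + N))
L = -38/9 (L = -3 + (-11 + (-5 + 5)/(-2 - 4))/9 = -3 + (-11 + 0/(-6))/9 = -3 + (-11 - ⅙*0)/9 = -3 + (-11 + 0)/9 = -3 + (⅑)*(-11) = -3 - 11/9 = -38/9 ≈ -4.2222)
(L*(-12) + (5 - 1*0)) - 3447 = (-38/9*(-12) + (5 - 1*0)) - 3447 = (152/3 + (5 + 0)) - 3447 = (152/3 + 5) - 3447 = 167/3 - 3447 = -10174/3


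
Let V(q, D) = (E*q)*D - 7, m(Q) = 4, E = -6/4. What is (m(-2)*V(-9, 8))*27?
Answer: 10908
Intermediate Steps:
E = -3/2 (E = -6*¼ = -3/2 ≈ -1.5000)
V(q, D) = -7 - 3*D*q/2 (V(q, D) = (-3*q/2)*D - 7 = -3*D*q/2 - 7 = -7 - 3*D*q/2)
(m(-2)*V(-9, 8))*27 = (4*(-7 - 3/2*8*(-9)))*27 = (4*(-7 + 108))*27 = (4*101)*27 = 404*27 = 10908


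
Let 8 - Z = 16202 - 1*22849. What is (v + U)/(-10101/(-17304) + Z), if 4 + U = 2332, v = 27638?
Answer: 24691984/5484201 ≈ 4.5024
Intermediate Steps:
U = 2328 (U = -4 + 2332 = 2328)
Z = 6655 (Z = 8 - (16202 - 1*22849) = 8 - (16202 - 22849) = 8 - 1*(-6647) = 8 + 6647 = 6655)
(v + U)/(-10101/(-17304) + Z) = (27638 + 2328)/(-10101/(-17304) + 6655) = 29966/(-10101*(-1/17304) + 6655) = 29966/(481/824 + 6655) = 29966/(5484201/824) = 29966*(824/5484201) = 24691984/5484201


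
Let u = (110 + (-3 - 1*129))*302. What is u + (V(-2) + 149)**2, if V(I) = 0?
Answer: 15557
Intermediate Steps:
u = -6644 (u = (110 + (-3 - 129))*302 = (110 - 132)*302 = -22*302 = -6644)
u + (V(-2) + 149)**2 = -6644 + (0 + 149)**2 = -6644 + 149**2 = -6644 + 22201 = 15557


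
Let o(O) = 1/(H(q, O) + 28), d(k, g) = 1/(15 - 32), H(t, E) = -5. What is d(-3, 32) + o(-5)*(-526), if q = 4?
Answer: -8965/391 ≈ -22.928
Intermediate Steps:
d(k, g) = -1/17 (d(k, g) = 1/(-17) = -1/17)
o(O) = 1/23 (o(O) = 1/(-5 + 28) = 1/23)
d(-3, 32) + o(-5)*(-526) = -1/17 + (1/23)*(-526) = -1/17 - 526/23 = -8965/391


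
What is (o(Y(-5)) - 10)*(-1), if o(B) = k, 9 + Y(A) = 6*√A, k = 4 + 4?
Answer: 2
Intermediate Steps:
k = 8
Y(A) = -9 + 6*√A
o(B) = 8
(o(Y(-5)) - 10)*(-1) = (8 - 10)*(-1) = -2*(-1) = 2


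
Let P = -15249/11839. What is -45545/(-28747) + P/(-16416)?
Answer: 155299380019/98016691104 ≈ 1.5844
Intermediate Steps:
P = -15249/11839 (P = -15249*1/11839 = -15249/11839 ≈ -1.2880)
-45545/(-28747) + P/(-16416) = -45545/(-28747) - 15249/11839/(-16416) = -45545*(-1/28747) - 15249/11839*(-1/16416) = 45545/28747 + 5083/64783008 = 155299380019/98016691104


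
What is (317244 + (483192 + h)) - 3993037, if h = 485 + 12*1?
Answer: -3192104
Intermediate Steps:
h = 497 (h = 485 + 12 = 497)
(317244 + (483192 + h)) - 3993037 = (317244 + (483192 + 497)) - 3993037 = (317244 + 483689) - 3993037 = 800933 - 3993037 = -3192104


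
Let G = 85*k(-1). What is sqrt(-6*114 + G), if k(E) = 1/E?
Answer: I*sqrt(769) ≈ 27.731*I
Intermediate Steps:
G = -85 (G = 85/(-1) = 85*(-1) = -85)
sqrt(-6*114 + G) = sqrt(-6*114 - 85) = sqrt(-684 - 85) = sqrt(-769) = I*sqrt(769)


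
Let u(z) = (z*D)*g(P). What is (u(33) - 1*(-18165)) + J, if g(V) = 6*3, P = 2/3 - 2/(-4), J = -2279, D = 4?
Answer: 18262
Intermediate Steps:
P = 7/6 (P = 2*(1/3) - 2*(-1/4) = 2/3 + 1/2 = 7/6 ≈ 1.1667)
g(V) = 18
u(z) = 72*z (u(z) = (z*4)*18 = (4*z)*18 = 72*z)
(u(33) - 1*(-18165)) + J = (72*33 - 1*(-18165)) - 2279 = (2376 + 18165) - 2279 = 20541 - 2279 = 18262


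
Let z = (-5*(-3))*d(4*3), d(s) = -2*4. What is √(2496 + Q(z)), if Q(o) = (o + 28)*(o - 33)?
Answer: 2*√4143 ≈ 128.73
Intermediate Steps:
d(s) = -8
z = -120 (z = -5*(-3)*(-8) = 15*(-8) = -120)
Q(o) = (-33 + o)*(28 + o) (Q(o) = (28 + o)*(-33 + o) = (-33 + o)*(28 + o))
√(2496 + Q(z)) = √(2496 + (-924 + (-120)² - 5*(-120))) = √(2496 + (-924 + 14400 + 600)) = √(2496 + 14076) = √16572 = 2*√4143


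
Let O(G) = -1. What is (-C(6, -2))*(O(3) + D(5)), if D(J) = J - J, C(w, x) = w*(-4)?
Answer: -24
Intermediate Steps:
C(w, x) = -4*w
D(J) = 0
(-C(6, -2))*(O(3) + D(5)) = (-(-4)*6)*(-1 + 0) = -1*(-24)*(-1) = 24*(-1) = -24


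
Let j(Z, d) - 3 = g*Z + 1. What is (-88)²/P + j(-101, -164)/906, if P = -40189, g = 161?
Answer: -220122879/12137078 ≈ -18.136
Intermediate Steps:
j(Z, d) = 4 + 161*Z (j(Z, d) = 3 + (161*Z + 1) = 3 + (1 + 161*Z) = 4 + 161*Z)
(-88)²/P + j(-101, -164)/906 = (-88)²/(-40189) + (4 + 161*(-101))/906 = 7744*(-1/40189) + (4 - 16261)*(1/906) = -7744/40189 - 16257*1/906 = -7744/40189 - 5419/302 = -220122879/12137078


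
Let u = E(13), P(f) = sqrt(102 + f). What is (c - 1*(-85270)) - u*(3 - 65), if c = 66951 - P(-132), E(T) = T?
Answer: 153027 - I*sqrt(30) ≈ 1.5303e+5 - 5.4772*I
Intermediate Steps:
c = 66951 - I*sqrt(30) (c = 66951 - sqrt(102 - 132) = 66951 - sqrt(-30) = 66951 - I*sqrt(30) ≈ 66951.0 - 5.4772*I)
u = 13
(c - 1*(-85270)) - u*(3 - 65) = ((66951 - I*sqrt(30)) - 1*(-85270)) - 13*(3 - 65) = ((66951 - I*sqrt(30)) + 85270) - 13*(-62) = (152221 - I*sqrt(30)) - 1*(-806) = (152221 - I*sqrt(30)) + 806 = 153027 - I*sqrt(30)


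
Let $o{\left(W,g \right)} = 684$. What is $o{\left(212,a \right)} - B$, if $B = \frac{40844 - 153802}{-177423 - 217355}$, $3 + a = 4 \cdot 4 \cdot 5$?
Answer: $\frac{134957597}{197389} \approx 683.71$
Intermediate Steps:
$a = 77$ ($a = -3 + 4 \cdot 4 \cdot 5 = -3 + 16 \cdot 5 = -3 + 80 = 77$)
$B = \frac{56479}{197389}$ ($B = - \frac{112958}{-394778} = \left(-112958\right) \left(- \frac{1}{394778}\right) = \frac{56479}{197389} \approx 0.28613$)
$o{\left(212,a \right)} - B = 684 - \frac{56479}{197389} = \frac{134957597}{197389}$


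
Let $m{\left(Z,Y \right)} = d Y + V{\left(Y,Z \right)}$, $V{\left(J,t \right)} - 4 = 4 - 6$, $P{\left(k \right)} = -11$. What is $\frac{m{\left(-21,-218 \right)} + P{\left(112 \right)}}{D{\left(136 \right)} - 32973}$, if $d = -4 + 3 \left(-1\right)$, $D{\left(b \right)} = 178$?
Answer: $- \frac{1517}{32795} \approx -0.046257$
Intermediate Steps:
$V{\left(J,t \right)} = 2$ ($V{\left(J,t \right)} = 4 + \left(4 - 6\right) = 4 - 2 = 2$)
$d = -7$ ($d = -4 - 3 = -7$)
$m{\left(Z,Y \right)} = 2 - 7 Y$ ($m{\left(Z,Y \right)} = - 7 Y + 2 = 2 - 7 Y$)
$\frac{m{\left(-21,-218 \right)} + P{\left(112 \right)}}{D{\left(136 \right)} - 32973} = \frac{\left(2 - -1526\right) - 11}{178 - 32973} = \frac{\left(2 + 1526\right) - 11}{-32795} = \left(1528 - 11\right) \left(- \frac{1}{32795}\right) = 1517 \left(- \frac{1}{32795}\right) = - \frac{1517}{32795}$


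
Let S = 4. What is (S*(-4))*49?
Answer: -784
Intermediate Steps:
(S*(-4))*49 = (4*(-4))*49 = -16*49 = -784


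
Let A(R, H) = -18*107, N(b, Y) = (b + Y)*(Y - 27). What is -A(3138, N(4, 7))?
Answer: 1926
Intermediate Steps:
N(b, Y) = (-27 + Y)*(Y + b) (N(b, Y) = (Y + b)*(-27 + Y) = (-27 + Y)*(Y + b))
A(R, H) = -1926
-A(3138, N(4, 7)) = -1*(-1926) = 1926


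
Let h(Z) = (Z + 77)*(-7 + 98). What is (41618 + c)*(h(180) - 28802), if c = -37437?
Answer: -22640115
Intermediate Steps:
h(Z) = 7007 + 91*Z (h(Z) = (77 + Z)*91 = 7007 + 91*Z)
(41618 + c)*(h(180) - 28802) = (41618 - 37437)*((7007 + 91*180) - 28802) = 4181*((7007 + 16380) - 28802) = 4181*(23387 - 28802) = 4181*(-5415) = -22640115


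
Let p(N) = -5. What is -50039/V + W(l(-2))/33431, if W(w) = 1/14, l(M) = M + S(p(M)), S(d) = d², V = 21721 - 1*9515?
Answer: -5854985280/1428205751 ≈ -4.0995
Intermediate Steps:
V = 12206 (V = 21721 - 9515 = 12206)
l(M) = 25 + M (l(M) = M + (-5)² = M + 25 = 25 + M)
W(w) = 1/14
-50039/V + W(l(-2))/33431 = -50039/12206 + (1/14)/33431 = -50039*1/12206 + (1/14)*(1/33431) = -50039/12206 + 1/468034 = -5854985280/1428205751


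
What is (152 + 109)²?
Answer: 68121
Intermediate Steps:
(152 + 109)² = 261² = 68121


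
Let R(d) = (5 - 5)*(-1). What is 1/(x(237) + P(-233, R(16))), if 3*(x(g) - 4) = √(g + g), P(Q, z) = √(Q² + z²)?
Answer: 9/2131 - √474/168349 ≈ 0.0040940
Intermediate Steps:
R(d) = 0 (R(d) = 0*(-1) = 0)
x(g) = 4 + √2*√g/3 (x(g) = 4 + √(g + g)/3 = 4 + √(2*g)/3 = 4 + (√2*√g)/3 = 4 + √2*√g/3)
1/(x(237) + P(-233, R(16))) = 1/((4 + √2*√237/3) + √((-233)² + 0²)) = 1/((4 + √474/3) + √(54289 + 0)) = 1/((4 + √474/3) + √54289) = 1/((4 + √474/3) + 233) = 1/(237 + √474/3)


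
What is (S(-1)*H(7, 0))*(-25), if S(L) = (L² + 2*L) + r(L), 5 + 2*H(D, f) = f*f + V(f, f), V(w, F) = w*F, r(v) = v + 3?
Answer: 125/2 ≈ 62.500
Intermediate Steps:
r(v) = 3 + v
V(w, F) = F*w
H(D, f) = -5/2 + f² (H(D, f) = -5/2 + (f*f + f*f)/2 = -5/2 + (f² + f²)/2 = -5/2 + (2*f²)/2 = -5/2 + f²)
S(L) = 3 + L² + 3*L (S(L) = (L² + 2*L) + (3 + L) = 3 + L² + 3*L)
(S(-1)*H(7, 0))*(-25) = ((3 + (-1)² + 3*(-1))*(-5/2 + 0²))*(-25) = ((3 + 1 - 3)*(-5/2 + 0))*(-25) = (1*(-5/2))*(-25) = -5/2*(-25) = 125/2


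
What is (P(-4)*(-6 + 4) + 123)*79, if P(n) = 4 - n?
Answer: 8453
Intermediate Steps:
(P(-4)*(-6 + 4) + 123)*79 = ((4 - 1*(-4))*(-6 + 4) + 123)*79 = ((4 + 4)*(-2) + 123)*79 = (8*(-2) + 123)*79 = (-16 + 123)*79 = 107*79 = 8453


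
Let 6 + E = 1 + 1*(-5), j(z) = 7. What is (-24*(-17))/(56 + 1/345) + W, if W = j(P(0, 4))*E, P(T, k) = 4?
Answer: -1211710/19321 ≈ -62.715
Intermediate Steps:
E = -10 (E = -6 + (1 + 1*(-5)) = -6 + (1 - 5) = -6 - 4 = -10)
W = -70 (W = 7*(-10) = -70)
(-24*(-17))/(56 + 1/345) + W = (-24*(-17))/(56 + 1/345) - 70 = 408/(56 + 1/345) - 70 = 408/(19321/345) - 70 = (345/19321)*408 - 70 = 140760/19321 - 70 = -1211710/19321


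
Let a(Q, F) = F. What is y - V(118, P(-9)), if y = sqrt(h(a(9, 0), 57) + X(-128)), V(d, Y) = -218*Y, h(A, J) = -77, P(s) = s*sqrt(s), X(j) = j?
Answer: I*(-5886 + sqrt(205)) ≈ -5871.7*I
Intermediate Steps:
P(s) = s**(3/2)
y = I*sqrt(205) (y = sqrt(-77 - 128) = sqrt(-205) = I*sqrt(205) ≈ 14.318*I)
y - V(118, P(-9)) = I*sqrt(205) - (-218)*(-9)**(3/2) = I*sqrt(205) - (-218)*(-27*I) = I*sqrt(205) - 5886*I = -5886*I + I*sqrt(205)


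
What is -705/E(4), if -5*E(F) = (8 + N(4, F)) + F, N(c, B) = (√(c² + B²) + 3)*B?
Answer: 10575/8 - 3525*√2/4 ≈ 75.599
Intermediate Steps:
N(c, B) = B*(3 + √(B² + c²)) (N(c, B) = (√(B² + c²) + 3)*B = (3 + √(B² + c²))*B = B*(3 + √(B² + c²)))
E(F) = -8/5 - F/5 - F*(3 + √(16 + F²))/5 (E(F) = -((8 + F*(3 + √(F² + 4²))) + F)/5 = -((8 + F*(3 + √(F² + 16))) + F)/5 = -((8 + F*(3 + √(16 + F²))) + F)/5 = -(8 + F + F*(3 + √(16 + F²)))/5 = -8/5 - F/5 - F*(3 + √(16 + F²))/5)
-705/E(4) = -705/(-8/5 - ⅕*4 - ⅕*4*(3 + √(16 + 4²))) = -705/(-8/5 - ⅘ - ⅕*4*(3 + √(16 + 16))) = -705/(-8/5 - ⅘ - ⅕*4*(3 + √32)) = -705/(-8/5 - ⅘ - ⅕*4*(3 + 4*√2)) = -705/(-8/5 - ⅘ + (-12/5 - 16*√2/5)) = -705/(-24/5 - 16*√2/5)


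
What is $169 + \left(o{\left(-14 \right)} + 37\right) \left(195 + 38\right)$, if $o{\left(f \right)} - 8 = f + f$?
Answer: $4130$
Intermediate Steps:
$o{\left(f \right)} = 8 + 2 f$ ($o{\left(f \right)} = 8 + \left(f + f\right) = 8 + 2 f$)
$169 + \left(o{\left(-14 \right)} + 37\right) \left(195 + 38\right) = 169 + \left(\left(8 + 2 \left(-14\right)\right) + 37\right) \left(195 + 38\right) = 169 + \left(\left(8 - 28\right) + 37\right) 233 = 169 + \left(-20 + 37\right) 233 = 169 + 17 \cdot 233 = 169 + 3961 = 4130$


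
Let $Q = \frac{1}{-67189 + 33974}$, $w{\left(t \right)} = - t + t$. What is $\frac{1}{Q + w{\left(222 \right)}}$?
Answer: $-33215$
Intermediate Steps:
$w{\left(t \right)} = 0$
$Q = - \frac{1}{33215}$ ($Q = \frac{1}{-33215} = - \frac{1}{33215} \approx -3.0107 \cdot 10^{-5}$)
$\frac{1}{Q + w{\left(222 \right)}} = \frac{1}{- \frac{1}{33215} + 0} = \frac{1}{- \frac{1}{33215}} = -33215$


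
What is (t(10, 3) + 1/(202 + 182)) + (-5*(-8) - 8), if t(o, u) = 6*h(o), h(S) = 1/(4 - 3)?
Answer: 14593/384 ≈ 38.003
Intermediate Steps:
h(S) = 1 (h(S) = 1/1 = 1)
t(o, u) = 6 (t(o, u) = 6*1 = 6)
(t(10, 3) + 1/(202 + 182)) + (-5*(-8) - 8) = (6 + 1/(202 + 182)) + (-5*(-8) - 8) = (6 + 1/384) + (40 - 8) = (6 + 1/384) + 32 = 2305/384 + 32 = 14593/384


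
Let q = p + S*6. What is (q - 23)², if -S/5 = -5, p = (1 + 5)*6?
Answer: 26569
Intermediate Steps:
p = 36 (p = 6*6 = 36)
S = 25 (S = -5*(-5) = 25)
q = 186 (q = 36 + 25*6 = 36 + 150 = 186)
(q - 23)² = (186 - 23)² = 163² = 26569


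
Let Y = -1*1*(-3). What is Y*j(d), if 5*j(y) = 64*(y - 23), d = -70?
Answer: -17856/5 ≈ -3571.2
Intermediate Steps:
j(y) = -1472/5 + 64*y/5 (j(y) = (64*(y - 23))/5 = (64*(-23 + y))/5 = (-1472 + 64*y)/5 = -1472/5 + 64*y/5)
Y = 3 (Y = -1*(-3) = 3)
Y*j(d) = 3*(-1472/5 + (64/5)*(-70)) = 3*(-1472/5 - 896) = 3*(-5952/5) = -17856/5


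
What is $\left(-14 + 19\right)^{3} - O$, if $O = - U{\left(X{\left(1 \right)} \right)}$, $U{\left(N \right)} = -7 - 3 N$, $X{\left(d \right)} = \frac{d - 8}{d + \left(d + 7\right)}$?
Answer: $\frac{361}{3} \approx 120.33$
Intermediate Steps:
$X{\left(d \right)} = \frac{-8 + d}{7 + 2 d}$ ($X{\left(d \right)} = \frac{-8 + d}{d + \left(7 + d\right)} = \frac{-8 + d}{7 + 2 d}$)
$O = \frac{14}{3}$ ($O = - (-7 - 3 \frac{-8 + 1}{7 + 2 \cdot 1}) = - (-7 - 3 \frac{1}{7 + 2} \left(-7\right)) = - (-7 - 3 \cdot \frac{1}{9} \left(-7\right)) = - (-7 - - \frac{7}{3}) = - (-7 + \frac{7}{3}) = \left(-1\right) \left(- \frac{14}{3}\right) = \frac{14}{3} \approx 4.6667$)
$\left(-14 + 19\right)^{3} - O = \left(-14 + 19\right)^{3} - \frac{14}{3} = 5^{3} - \frac{14}{3} = 125 - \frac{14}{3} = \frac{361}{3}$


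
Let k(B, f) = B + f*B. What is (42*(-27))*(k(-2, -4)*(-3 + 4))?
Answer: -6804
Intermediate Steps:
k(B, f) = B + B*f
(42*(-27))*(k(-2, -4)*(-3 + 4)) = (42*(-27))*((-2*(1 - 4))*(-3 + 4)) = -1134*(-2*(-3)) = -6804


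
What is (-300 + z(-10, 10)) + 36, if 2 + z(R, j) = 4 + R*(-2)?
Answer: -242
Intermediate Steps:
z(R, j) = 2 - 2*R (z(R, j) = -2 + (4 + R*(-2)) = -2 + (4 - 2*R) = 2 - 2*R)
(-300 + z(-10, 10)) + 36 = (-300 + (2 - 2*(-10))) + 36 = (-300 + (2 + 20)) + 36 = (-300 + 22) + 36 = -278 + 36 = -242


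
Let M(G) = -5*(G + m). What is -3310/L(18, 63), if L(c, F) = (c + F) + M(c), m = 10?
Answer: 3310/59 ≈ 56.102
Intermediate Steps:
M(G) = -50 - 5*G (M(G) = -5*(G + 10) = -5*(10 + G) = -50 - 5*G)
L(c, F) = -50 + F - 4*c (L(c, F) = (c + F) + (-50 - 5*c) = (F + c) + (-50 - 5*c) = -50 + F - 4*c)
-3310/L(18, 63) = -3310/(-50 + 63 - 4*18) = -3310/(-50 + 63 - 72) = -3310/(-59) = -3310*(-1/59) = 3310/59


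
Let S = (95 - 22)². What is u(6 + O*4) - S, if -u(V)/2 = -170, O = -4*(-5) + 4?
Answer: -4989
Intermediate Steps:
O = 24 (O = 20 + 4 = 24)
S = 5329 (S = 73² = 5329)
u(V) = 340 (u(V) = -2*(-170) = 340)
u(6 + O*4) - S = 340 - 1*5329 = 340 - 5329 = -4989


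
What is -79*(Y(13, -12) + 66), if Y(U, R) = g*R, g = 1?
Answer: -4266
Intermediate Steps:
Y(U, R) = R (Y(U, R) = 1*R = R)
-79*(Y(13, -12) + 66) = -79*(-12 + 66) = -79*54 = -4266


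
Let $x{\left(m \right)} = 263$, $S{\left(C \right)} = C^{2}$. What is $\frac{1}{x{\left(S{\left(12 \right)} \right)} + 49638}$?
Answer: $\frac{1}{49901} \approx 2.004 \cdot 10^{-5}$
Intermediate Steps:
$\frac{1}{x{\left(S{\left(12 \right)} \right)} + 49638} = \frac{1}{263 + 49638} = \frac{1}{49901}$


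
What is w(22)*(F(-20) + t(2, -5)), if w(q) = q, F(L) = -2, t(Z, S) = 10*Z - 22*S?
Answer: 2816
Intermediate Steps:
t(Z, S) = -22*S + 10*Z
w(22)*(F(-20) + t(2, -5)) = 22*(-2 + (-22*(-5) + 10*2)) = 22*(-2 + (110 + 20)) = 22*(-2 + 130) = 22*128 = 2816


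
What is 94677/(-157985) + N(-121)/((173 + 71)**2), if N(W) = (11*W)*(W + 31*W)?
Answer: 2659736387/30940115 ≈ 85.964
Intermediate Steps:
N(W) = 352*W**2 (N(W) = (11*W)*(32*W) = 352*W**2)
94677/(-157985) + N(-121)/((173 + 71)**2) = 94677/(-157985) + (352*(-121)**2)/((173 + 71)**2) = 94677*(-1/157985) + (352*14641)/(244**2) = -4983/8315 + 5153632/59536 = -4983/8315 + 5153632*(1/59536) = -4983/8315 + 322102/3721 = 2659736387/30940115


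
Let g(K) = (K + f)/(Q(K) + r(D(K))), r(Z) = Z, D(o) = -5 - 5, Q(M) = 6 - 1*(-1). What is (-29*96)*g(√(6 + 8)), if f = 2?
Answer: 1856 + 928*√14 ≈ 5328.3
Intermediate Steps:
Q(M) = 7 (Q(M) = 6 + 1 = 7)
D(o) = -10
g(K) = -⅔ - K/3 (g(K) = (K + 2)/(7 - 10) = (2 + K)/(-3) = (2 + K)*(-⅓) = -⅔ - K/3)
(-29*96)*g(√(6 + 8)) = (-29*96)*(-⅔ - √(6 + 8)/3) = -2784*(-⅔ - √14/3) = 1856 + 928*√14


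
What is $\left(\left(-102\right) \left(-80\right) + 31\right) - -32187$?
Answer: $40378$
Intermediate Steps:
$\left(\left(-102\right) \left(-80\right) + 31\right) - -32187 = \left(8160 + 31\right) + 32187 = 8191 + 32187 = 40378$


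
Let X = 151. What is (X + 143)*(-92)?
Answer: -27048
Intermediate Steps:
(X + 143)*(-92) = (151 + 143)*(-92) = 294*(-92) = -27048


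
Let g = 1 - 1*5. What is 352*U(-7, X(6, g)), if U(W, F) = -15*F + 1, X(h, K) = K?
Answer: 21472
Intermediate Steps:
g = -4 (g = 1 - 5 = -4)
U(W, F) = 1 - 15*F
352*U(-7, X(6, g)) = 352*(1 - 15*(-4)) = 352*(1 + 60) = 352*61 = 21472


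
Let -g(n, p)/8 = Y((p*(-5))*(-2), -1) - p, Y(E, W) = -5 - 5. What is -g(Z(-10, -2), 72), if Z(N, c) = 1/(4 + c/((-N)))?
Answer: -656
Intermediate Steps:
Z(N, c) = 1/(4 - c/N) (Z(N, c) = 1/(4 + c*(-1/N)) = 1/(4 - c/N))
Y(E, W) = -10
g(n, p) = 80 + 8*p (g(n, p) = -8*(-10 - p) = 80 + 8*p)
-g(Z(-10, -2), 72) = -(80 + 8*72) = -(80 + 576) = -1*656 = -656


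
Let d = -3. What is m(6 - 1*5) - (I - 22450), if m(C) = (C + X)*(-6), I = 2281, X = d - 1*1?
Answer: 20187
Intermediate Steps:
X = -4 (X = -3 - 1*1 = -3 - 1 = -4)
m(C) = 24 - 6*C (m(C) = (C - 4)*(-6) = (-4 + C)*(-6) = 24 - 6*C)
m(6 - 1*5) - (I - 22450) = (24 - 6*(6 - 1*5)) - (2281 - 22450) = (24 - 6*(6 - 5)) - 1*(-20169) = (24 - 6*1) + 20169 = (24 - 6) + 20169 = 18 + 20169 = 20187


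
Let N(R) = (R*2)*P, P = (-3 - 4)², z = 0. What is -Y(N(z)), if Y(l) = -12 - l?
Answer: 12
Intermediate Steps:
P = 49 (P = (-7)² = 49)
N(R) = 98*R (N(R) = (R*2)*49 = (2*R)*49 = 98*R)
-Y(N(z)) = -(-12 - 98*0) = -(-12 - 1*0) = -(-12 + 0) = -1*(-12) = 12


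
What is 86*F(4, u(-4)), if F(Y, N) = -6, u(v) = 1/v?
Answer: -516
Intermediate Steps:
u(v) = 1/v
86*F(4, u(-4)) = 86*(-6) = -516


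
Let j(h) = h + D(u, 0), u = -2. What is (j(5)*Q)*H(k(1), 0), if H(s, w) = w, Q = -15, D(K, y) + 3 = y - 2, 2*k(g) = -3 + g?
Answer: 0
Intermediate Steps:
k(g) = -3/2 + g/2 (k(g) = (-3 + g)/2 = -3/2 + g/2)
D(K, y) = -5 + y (D(K, y) = -3 + (y - 2) = -3 + (-2 + y) = -5 + y)
j(h) = -5 + h (j(h) = h + (-5 + 0) = h - 5 = -5 + h)
(j(5)*Q)*H(k(1), 0) = ((-5 + 5)*(-15))*0 = (0*(-15))*0 = 0*0 = 0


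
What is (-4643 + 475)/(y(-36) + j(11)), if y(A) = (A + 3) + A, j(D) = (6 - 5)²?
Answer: 1042/17 ≈ 61.294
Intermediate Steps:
j(D) = 1 (j(D) = 1² = 1)
y(A) = 3 + 2*A (y(A) = (3 + A) + A = 3 + 2*A)
(-4643 + 475)/(y(-36) + j(11)) = (-4643 + 475)/((3 + 2*(-36)) + 1) = -4168/((3 - 72) + 1) = -4168/(-69 + 1) = -4168/(-68) = -4168*(-1/68) = 1042/17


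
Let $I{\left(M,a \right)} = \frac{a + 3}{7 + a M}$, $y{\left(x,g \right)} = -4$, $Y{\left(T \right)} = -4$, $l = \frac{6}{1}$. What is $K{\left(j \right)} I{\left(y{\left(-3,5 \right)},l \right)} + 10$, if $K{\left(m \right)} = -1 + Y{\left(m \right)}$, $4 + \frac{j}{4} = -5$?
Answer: $\frac{215}{17} \approx 12.647$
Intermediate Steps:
$j = -36$ ($j = -16 + 4 \left(-5\right) = -16 - 20 = -36$)
$l = 6$ ($l = 6 \cdot 1 = 6$)
$K{\left(m \right)} = -5$ ($K{\left(m \right)} = -1 - 4 = -5$)
$I{\left(M,a \right)} = \frac{3 + a}{7 + M a}$
$K{\left(j \right)} I{\left(y{\left(-3,5 \right)},l \right)} + 10 = - 5 \frac{3 + 6}{7 - 24} + 10 = - 5 \frac{1}{7 - 24} \cdot 9 + 10 = - 5 \frac{1}{-17} \cdot 9 + 10 = - 5 \left(\left(- \frac{1}{17}\right) 9\right) + 10 = \left(-5\right) \left(- \frac{9}{17}\right) + 10 = \frac{45}{17} + 10 = \frac{215}{17}$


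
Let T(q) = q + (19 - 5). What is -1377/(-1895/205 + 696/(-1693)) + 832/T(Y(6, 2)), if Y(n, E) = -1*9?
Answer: 1035500761/3350915 ≈ 309.02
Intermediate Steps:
Y(n, E) = -9
T(q) = 14 + q (T(q) = q + 14 = 14 + q)
-1377/(-1895/205 + 696/(-1693)) + 832/T(Y(6, 2)) = -1377/(-1895/205 + 696/(-1693)) + 832/(14 - 9) = -1377/(-1895*1/205 + 696*(-1/1693)) + 832/5 = -1377/(-379/41 - 696/1693) + 832*(⅕) = -1377/(-670183/69413) + 832/5 = -1377*(-69413/670183) + 832/5 = 95581701/670183 + 832/5 = 1035500761/3350915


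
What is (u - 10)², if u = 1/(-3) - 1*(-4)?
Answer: 361/9 ≈ 40.111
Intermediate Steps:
u = 11/3 (u = -⅓ + 4 = 11/3 ≈ 3.6667)
(u - 10)² = (11/3 - 10)² = (-19/3)² = 361/9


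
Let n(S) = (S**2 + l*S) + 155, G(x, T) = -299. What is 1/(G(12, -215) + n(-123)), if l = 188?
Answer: -1/8139 ≈ -0.00012287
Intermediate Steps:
n(S) = 155 + S**2 + 188*S (n(S) = (S**2 + 188*S) + 155 = 155 + S**2 + 188*S)
1/(G(12, -215) + n(-123)) = 1/(-299 + (155 + (-123)**2 + 188*(-123))) = 1/(-299 + (155 + 15129 - 23124)) = 1/(-299 - 7840) = 1/(-8139) = -1/8139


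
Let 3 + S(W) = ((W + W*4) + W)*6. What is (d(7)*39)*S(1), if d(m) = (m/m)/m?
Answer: 1287/7 ≈ 183.86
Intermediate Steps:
d(m) = 1/m
S(W) = -3 + 36*W (S(W) = -3 + ((W + W*4) + W)*6 = -3 + ((W + 4*W) + W)*6 = -3 + (5*W + W)*6 = -3 + (6*W)*6 = -3 + 36*W)
(d(7)*39)*S(1) = (39/7)*(-3 + 36*1) = ((⅐)*39)*(-3 + 36) = (39/7)*33 = 1287/7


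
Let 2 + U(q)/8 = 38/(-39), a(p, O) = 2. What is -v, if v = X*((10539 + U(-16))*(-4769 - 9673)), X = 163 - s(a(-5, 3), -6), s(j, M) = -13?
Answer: 347457035552/13 ≈ 2.6727e+10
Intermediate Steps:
U(q) = -928/39 (U(q) = -16 + 8*(38/(-39)) = -16 + 8*(38*(-1/39)) = -16 + 8*(-38/39) = -16 - 304/39 = -928/39)
X = 176 (X = 163 - 1*(-13) = 163 + 13 = 176)
v = -347457035552/13 (v = 176*((10539 - 928/39)*(-4769 - 9673)) = 176*((410093/39)*(-14442)) = 176*(-1974187702/13) = -347457035552/13 ≈ -2.6727e+10)
-v = -1*(-347457035552/13) = 347457035552/13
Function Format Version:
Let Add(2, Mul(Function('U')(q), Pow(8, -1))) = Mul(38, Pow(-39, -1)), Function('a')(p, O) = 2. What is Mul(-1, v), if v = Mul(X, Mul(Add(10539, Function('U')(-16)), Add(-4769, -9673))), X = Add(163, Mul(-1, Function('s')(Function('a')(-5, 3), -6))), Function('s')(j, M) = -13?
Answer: Rational(347457035552, 13) ≈ 2.6727e+10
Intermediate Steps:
Function('U')(q) = Rational(-928, 39) (Function('U')(q) = Add(-16, Mul(8, Mul(38, Pow(-39, -1)))) = Add(-16, Mul(8, Mul(38, Rational(-1, 39)))) = Add(-16, Mul(8, Rational(-38, 39))) = Add(-16, Rational(-304, 39)) = Rational(-928, 39))
X = 176 (X = Add(163, Mul(-1, -13)) = Add(163, 13) = 176)
v = Rational(-347457035552, 13) (v = Mul(176, Mul(Add(10539, Rational(-928, 39)), Add(-4769, -9673))) = Mul(176, Mul(Rational(410093, 39), -14442)) = Mul(176, Rational(-1974187702, 13)) = Rational(-347457035552, 13) ≈ -2.6727e+10)
Mul(-1, v) = Mul(-1, Rational(-347457035552, 13)) = Rational(347457035552, 13)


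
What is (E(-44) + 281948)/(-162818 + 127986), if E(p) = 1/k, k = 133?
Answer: -37499085/4632656 ≈ -8.0945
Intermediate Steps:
E(p) = 1/133
(E(-44) + 281948)/(-162818 + 127986) = (1/133 + 281948)/(-162818 + 127986) = (37499085/133)/(-34832) = (37499085/133)*(-1/34832) = -37499085/4632656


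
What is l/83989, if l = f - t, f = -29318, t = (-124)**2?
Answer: -44694/83989 ≈ -0.53214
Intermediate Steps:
t = 15376
l = -44694 (l = -29318 - 1*15376 = -29318 - 15376 = -44694)
l/83989 = -44694/83989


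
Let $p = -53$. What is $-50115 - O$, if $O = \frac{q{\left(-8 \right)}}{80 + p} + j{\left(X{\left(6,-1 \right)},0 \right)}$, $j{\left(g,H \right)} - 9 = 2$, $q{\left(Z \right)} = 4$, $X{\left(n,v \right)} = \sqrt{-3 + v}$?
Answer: $- \frac{1353406}{27} \approx -50126.0$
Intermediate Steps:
$j{\left(g,H \right)} = 11$ ($j{\left(g,H \right)} = 9 + 2 = 11$)
$O = \frac{301}{27}$ ($O = \frac{4}{80 - 53} + 11 = \frac{4}{27} + 11 = \frac{301}{27} \approx 11.148$)
$-50115 - O = -50115 - \frac{301}{27} = - \frac{1353406}{27}$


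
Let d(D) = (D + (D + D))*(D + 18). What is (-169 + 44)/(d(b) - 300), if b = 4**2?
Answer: -125/1332 ≈ -0.093844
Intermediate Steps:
b = 16
d(D) = 3*D*(18 + D) (d(D) = (D + 2*D)*(18 + D) = (3*D)*(18 + D) = 3*D*(18 + D))
(-169 + 44)/(d(b) - 300) = (-169 + 44)/(3*16*(18 + 16) - 300) = -125/(3*16*34 - 300) = -125/(1632 - 300) = -125/1332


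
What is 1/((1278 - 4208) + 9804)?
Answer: 1/6874 ≈ 0.00014548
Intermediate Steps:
1/((1278 - 4208) + 9804) = 1/(-2930 + 9804) = 1/6874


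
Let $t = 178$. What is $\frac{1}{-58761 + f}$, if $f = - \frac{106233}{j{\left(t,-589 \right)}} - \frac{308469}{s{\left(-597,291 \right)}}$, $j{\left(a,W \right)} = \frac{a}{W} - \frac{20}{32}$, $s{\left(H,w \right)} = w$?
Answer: $\frac{24929}{1364914456} \approx 1.8264 \cdot 10^{-5}$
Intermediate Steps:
$j{\left(a,W \right)} = - \frac{5}{8} + \frac{a}{W}$ ($j{\left(a,W \right)} = \frac{a}{W} - \frac{5}{8} = - \frac{5}{8} + \frac{a}{W}$)
$f = \frac{2829767425}{24929}$ ($f = - \frac{106233}{- \frac{5}{8} + \frac{178}{-589}} - \frac{308469}{291} = - \frac{106233}{- \frac{5}{8} + 178 \left(- \frac{1}{589}\right)} - \frac{102823}{97} = - \frac{106233}{- \frac{5}{8} - \frac{178}{589}} - \frac{102823}{97} = - \frac{106233}{- \frac{4369}{4712}} - \frac{102823}{97} = \left(-106233\right) \left(- \frac{4712}{4369}\right) - \frac{102823}{97} = \frac{29445288}{257} - \frac{102823}{97} = \frac{2829767425}{24929} \approx 1.1351 \cdot 10^{5}$)
$\frac{1}{-58761 + f} = \frac{1}{-58761 + \frac{2829767425}{24929}} = \frac{1}{\frac{1364914456}{24929}} = \frac{24929}{1364914456}$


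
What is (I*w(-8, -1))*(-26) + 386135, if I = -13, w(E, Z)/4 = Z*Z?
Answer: 387487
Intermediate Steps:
w(E, Z) = 4*Z**2 (w(E, Z) = 4*(Z*Z) = 4*Z**2)
(I*w(-8, -1))*(-26) + 386135 = -52*(-1)**2*(-26) + 386135 = -52*(-26) + 386135 = 1352 + 386135 = 387487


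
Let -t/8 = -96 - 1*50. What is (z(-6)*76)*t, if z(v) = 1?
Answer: 88768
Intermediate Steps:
t = 1168 (t = -8*(-96 - 1*50) = -8*(-96 - 50) = -8*(-146) = 1168)
(z(-6)*76)*t = (1*76)*1168 = 76*1168 = 88768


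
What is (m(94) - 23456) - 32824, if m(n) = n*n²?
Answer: 774304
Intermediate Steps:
m(n) = n³
(m(94) - 23456) - 32824 = (94³ - 23456) - 32824 = (830584 - 23456) - 32824 = 807128 - 32824 = 774304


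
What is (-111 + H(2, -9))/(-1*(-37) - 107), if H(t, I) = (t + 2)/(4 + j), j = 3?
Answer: 773/490 ≈ 1.5776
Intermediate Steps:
H(t, I) = 2/7 + t/7 (H(t, I) = (t + 2)/(4 + 3) = (2 + t)/7 = (2 + t)*(⅐) = 2/7 + t/7)
(-111 + H(2, -9))/(-1*(-37) - 107) = (-111 + (2/7 + (⅐)*2))/(-1*(-37) - 107) = (-111 + (2/7 + 2/7))/(37 - 107) = (-111 + 4/7)/(-70) = -773/7*(-1/70) = 773/490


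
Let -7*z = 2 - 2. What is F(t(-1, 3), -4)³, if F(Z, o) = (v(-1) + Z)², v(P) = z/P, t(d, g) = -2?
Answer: 64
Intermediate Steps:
z = 0 (z = -(2 - 2)/7 = -⅐*0 = 0)
v(P) = 0 (v(P) = 0/P = 0)
F(Z, o) = Z² (F(Z, o) = (0 + Z)² = Z²)
F(t(-1, 3), -4)³ = ((-2)²)³ = 4³ = 64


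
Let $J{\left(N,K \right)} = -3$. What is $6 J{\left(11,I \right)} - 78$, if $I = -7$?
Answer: $-96$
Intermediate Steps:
$6 J{\left(11,I \right)} - 78 = 6 \left(-3\right) - 78 = -18 - 78 = -96$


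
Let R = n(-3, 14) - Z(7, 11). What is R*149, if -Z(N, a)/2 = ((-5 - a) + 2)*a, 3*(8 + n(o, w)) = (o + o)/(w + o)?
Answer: -518222/11 ≈ -47111.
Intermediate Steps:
n(o, w) = -8 + 2*o/(3*(o + w)) (n(o, w) = -8 + ((o + o)/(w + o))/3 = -8 + ((2*o)/(o + w))/3 = -8 + (2*o/(o + w))/3 = -8 + 2*o/(3*(o + w)))
Z(N, a) = -2*a*(-3 - a) (Z(N, a) = -2*((-5 - a) + 2)*a = -2*(-3 - a)*a = -2*a*(-3 - a))
R = -3478/11 (R = (-8*14 - 22/3*(-3))/(-3 + 14) - 2*11*(3 + 11) = (-112 + 22)/11 - 2*11*14 = (1/11)*(-90) - 1*308 = -90/11 - 308 = -3478/11 ≈ -316.18)
R*149 = -3478/11*149 = -518222/11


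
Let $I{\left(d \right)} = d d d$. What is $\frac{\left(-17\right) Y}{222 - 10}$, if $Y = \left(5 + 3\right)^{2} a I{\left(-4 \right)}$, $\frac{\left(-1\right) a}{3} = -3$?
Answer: $\frac{156672}{53} \approx 2956.1$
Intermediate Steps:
$a = 9$ ($a = \left(-3\right) \left(-3\right) = 9$)
$I{\left(d \right)} = d^{3}$ ($I{\left(d \right)} = d^{2} d = d^{3}$)
$Y = -36864$ ($Y = \left(5 + 3\right)^{2} \cdot 9 \left(-4\right)^{3} = 8^{2} \cdot 9 \left(-64\right) = 64 \cdot 9 \left(-64\right) = 576 \left(-64\right) = -36864$)
$\frac{\left(-17\right) Y}{222 - 10} = \frac{\left(-17\right) \left(-36864\right)}{222 - 10} = \frac{626688}{212} = 626688 \cdot \frac{1}{212} = \frac{156672}{53}$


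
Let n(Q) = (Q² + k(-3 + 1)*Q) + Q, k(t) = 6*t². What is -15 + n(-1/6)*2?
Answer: -419/18 ≈ -23.278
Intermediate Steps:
n(Q) = Q² + 25*Q (n(Q) = (Q² + (6*(-3 + 1)²)*Q) + Q = (Q² + (6*(-2)²)*Q) + Q = (Q² + (6*4)*Q) + Q = (Q² + 24*Q) + Q = Q² + 25*Q)
-15 + n(-1/6)*2 = -15 + ((-1/6)*(25 - 1/6))*2 = -15 + ((-1*⅙)*(25 - 1*⅙))*2 = -15 - (25 - ⅙)/6*2 = -15 - ⅙*149/6*2 = -15 - 149/36*2 = -15 - 149/18 = -419/18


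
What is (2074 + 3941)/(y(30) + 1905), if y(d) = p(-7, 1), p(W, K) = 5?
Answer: 1203/382 ≈ 3.1492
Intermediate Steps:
y(d) = 5
(2074 + 3941)/(y(30) + 1905) = (2074 + 3941)/(5 + 1905) = 6015/1910 = 6015*(1/1910) = 1203/382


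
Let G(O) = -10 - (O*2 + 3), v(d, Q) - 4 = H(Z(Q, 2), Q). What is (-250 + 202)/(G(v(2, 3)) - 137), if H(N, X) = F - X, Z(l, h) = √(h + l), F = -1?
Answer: 8/25 ≈ 0.32000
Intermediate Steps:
H(N, X) = -1 - X
v(d, Q) = 3 - Q (v(d, Q) = 4 + (-1 - Q) = 3 - Q)
G(O) = -13 - 2*O (G(O) = -10 - (2*O + 3) = -10 - (3 + 2*O) = -10 + (-3 - 2*O) = -13 - 2*O)
(-250 + 202)/(G(v(2, 3)) - 137) = (-250 + 202)/((-13 - 2*(3 - 1*3)) - 137) = -48/((-13 - 2*(3 - 3)) - 137) = -48/((-13 - 2*0) - 137) = -48/((-13 + 0) - 137) = -48/(-13 - 137) = -48/(-150) = -48*(-1/150) = 8/25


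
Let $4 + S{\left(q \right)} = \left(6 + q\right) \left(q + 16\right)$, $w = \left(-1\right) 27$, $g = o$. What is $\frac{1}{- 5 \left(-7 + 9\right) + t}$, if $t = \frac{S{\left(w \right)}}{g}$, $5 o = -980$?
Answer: $- \frac{196}{2187} \approx -0.08962$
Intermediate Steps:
$o = -196$ ($o = \frac{1}{5} \left(-980\right) = -196$)
$g = -196$
$w = -27$
$S{\left(q \right)} = -4 + \left(6 + q\right) \left(16 + q\right)$ ($S{\left(q \right)} = -4 + \left(6 + q\right) \left(q + 16\right) = -4 + \left(6 + q\right) \left(16 + q\right)$)
$t = - \frac{227}{196}$ ($t = \frac{92 + \left(-27\right)^{2} + 22 \left(-27\right)}{-196} = \left(92 + 729 - 594\right) \left(- \frac{1}{196}\right) = 227 \left(- \frac{1}{196}\right) = - \frac{227}{196} \approx -1.1582$)
$\frac{1}{- 5 \left(-7 + 9\right) + t} = \frac{1}{- 5 \left(-7 + 9\right) - \frac{227}{196}} = \frac{1}{\left(-5\right) 2 - \frac{227}{196}} = \frac{1}{-10 - \frac{227}{196}} = \frac{1}{- \frac{2187}{196}} = - \frac{196}{2187}$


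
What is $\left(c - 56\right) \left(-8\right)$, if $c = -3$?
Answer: $472$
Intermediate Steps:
$\left(c - 56\right) \left(-8\right) = \left(-3 - 56\right) \left(-8\right) = \left(-59\right) \left(-8\right) = 472$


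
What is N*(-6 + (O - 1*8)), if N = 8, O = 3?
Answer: -88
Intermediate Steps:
N*(-6 + (O - 1*8)) = 8*(-6 + (3 - 1*8)) = 8*(-6 + (3 - 8)) = 8*(-6 - 5) = 8*(-11) = -88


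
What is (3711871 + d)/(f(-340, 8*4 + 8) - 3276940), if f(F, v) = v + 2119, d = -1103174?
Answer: -2608697/3274781 ≈ -0.79660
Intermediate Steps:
f(F, v) = 2119 + v
(3711871 + d)/(f(-340, 8*4 + 8) - 3276940) = (3711871 - 1103174)/((2119 + (8*4 + 8)) - 3276940) = 2608697/((2119 + (32 + 8)) - 3276940) = 2608697/((2119 + 40) - 3276940) = 2608697/(2159 - 3276940) = 2608697/(-3274781) = 2608697*(-1/3274781) = -2608697/3274781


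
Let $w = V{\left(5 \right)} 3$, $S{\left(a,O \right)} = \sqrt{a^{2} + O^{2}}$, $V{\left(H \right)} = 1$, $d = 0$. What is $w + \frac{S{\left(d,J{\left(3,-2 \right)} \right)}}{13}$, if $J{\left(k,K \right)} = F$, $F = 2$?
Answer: $\frac{41}{13} \approx 3.1538$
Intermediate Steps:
$J{\left(k,K \right)} = 2$
$S{\left(a,O \right)} = \sqrt{O^{2} + a^{2}}$
$w = 3$ ($w = 1 \cdot 3 = 3$)
$w + \frac{S{\left(d,J{\left(3,-2 \right)} \right)}}{13} = 3 + \frac{\sqrt{2^{2} + 0^{2}}}{13} = 3 + \frac{\sqrt{4 + 0}}{13} = 3 + \frac{\sqrt{4}}{13} = 3 + \frac{1}{13} \cdot 2 = 3 + \frac{2}{13} = \frac{41}{13}$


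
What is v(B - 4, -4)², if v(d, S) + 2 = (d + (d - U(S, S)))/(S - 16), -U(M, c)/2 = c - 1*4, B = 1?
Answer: 81/100 ≈ 0.81000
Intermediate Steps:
U(M, c) = 8 - 2*c (U(M, c) = -2*(c - 1*4) = -2*(c - 4) = -2*(-4 + c) = 8 - 2*c)
v(d, S) = -2 + (-8 + 2*S + 2*d)/(-16 + S) (v(d, S) = -2 + (d + (d - (8 - 2*S)))/(S - 16) = -2 + (d + (d + (-8 + 2*S)))/(-16 + S) = -2 + (d + (-8 + d + 2*S))/(-16 + S) = -2 + (-8 + 2*S + 2*d)/(-16 + S))
v(B - 4, -4)² = (2*(12 + (1 - 4))/(-16 - 4))² = (2*(12 - 3)/(-20))² = (2*(-1/20)*9)² = (-9/10)² = 81/100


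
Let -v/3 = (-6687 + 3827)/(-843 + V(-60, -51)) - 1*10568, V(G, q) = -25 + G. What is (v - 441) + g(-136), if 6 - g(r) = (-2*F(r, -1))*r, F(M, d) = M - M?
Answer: 7252263/232 ≈ 31260.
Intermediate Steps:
F(M, d) = 0
g(r) = 6 (g(r) = 6 - (-2*0)*r = 6 - 0*r = 6 - 1*0 = 6 + 0 = 6)
v = 7353183/232 (v = -3*((-6687 + 3827)/(-843 + (-25 - 60)) - 1*10568) = -3*(-2860/(-843 - 85) - 10568) = -3*(-2860/(-928) - 10568) = -3*(-2860*(-1/928) - 10568) = -3*(715/232 - 10568) = -3*(-2451061/232) = 7353183/232 ≈ 31695.)
(v - 441) + g(-136) = (7353183/232 - 441) + 6 = 7250871/232 + 6 = 7252263/232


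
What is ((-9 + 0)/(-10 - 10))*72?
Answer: 162/5 ≈ 32.400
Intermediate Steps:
((-9 + 0)/(-10 - 10))*72 = -9/(-20)*72 = -9*(-1/20)*72 = (9/20)*72 = 162/5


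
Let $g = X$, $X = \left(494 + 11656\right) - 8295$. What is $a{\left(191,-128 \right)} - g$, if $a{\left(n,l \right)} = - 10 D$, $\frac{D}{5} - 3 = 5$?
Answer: $-4255$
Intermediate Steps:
$D = 40$ ($D = 15 + 5 \cdot 5 = 15 + 25 = 40$)
$a{\left(n,l \right)} = -400$ ($a{\left(n,l \right)} = \left(-10\right) 40 = -400$)
$X = 3855$ ($X = 12150 - 8295 = 3855$)
$g = 3855$
$a{\left(191,-128 \right)} - g = -400 - 3855 = -4255$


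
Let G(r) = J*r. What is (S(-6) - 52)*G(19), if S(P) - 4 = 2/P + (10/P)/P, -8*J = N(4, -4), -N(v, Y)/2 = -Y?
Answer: -16435/18 ≈ -913.06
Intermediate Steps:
N(v, Y) = 2*Y (N(v, Y) = -(-2)*Y = 2*Y)
J = 1 (J = -(-4)/4 = -⅛*(-8) = 1)
G(r) = r (G(r) = 1*r = r)
S(P) = 4 + 2/P + 10/P² (S(P) = 4 + (2/P + (10/P)/P) = 4 + (2/P + 10/P²) = 4 + 2/P + 10/P²)
(S(-6) - 52)*G(19) = ((4 + 2/(-6) + 10/(-6)²) - 52)*19 = ((4 + 2*(-⅙) + 10*(1/36)) - 52)*19 = ((4 - ⅓ + 5/18) - 52)*19 = (71/18 - 52)*19 = -865/18*19 = -16435/18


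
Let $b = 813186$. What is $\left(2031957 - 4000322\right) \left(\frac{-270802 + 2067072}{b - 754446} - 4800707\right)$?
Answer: $\frac{55506265734939215}{5874} \approx 9.4495 \cdot 10^{12}$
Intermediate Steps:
$\left(2031957 - 4000322\right) \left(\frac{-270802 + 2067072}{b - 754446} - 4800707\right) = \left(2031957 - 4000322\right) \left(\frac{-270802 + 2067072}{813186 - 754446} - 4800707\right) = - 1968365 \left(\frac{1796270}{58740} - 4800707\right) = - 1968365 \left(1796270 \cdot \frac{1}{58740} - 4800707\right) = - 1968365 \left(\frac{179627}{5874} - 4800707\right) = \left(-1968365\right) \left(- \frac{28199173291}{5874}\right) = \frac{55506265734939215}{5874}$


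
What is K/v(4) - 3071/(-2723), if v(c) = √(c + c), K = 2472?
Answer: 3071/2723 + 618*√2 ≈ 875.11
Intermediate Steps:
v(c) = √2*√c (v(c) = √(2*c) = √2*√c)
K/v(4) - 3071/(-2723) = 2472/((√2*√4)) - 3071/(-2723) = 2472/((√2*2)) - 3071*(-1/2723) = 2472/((2*√2)) + 3071/2723 = 2472*(√2/4) + 3071/2723 = 618*√2 + 3071/2723 = 3071/2723 + 618*√2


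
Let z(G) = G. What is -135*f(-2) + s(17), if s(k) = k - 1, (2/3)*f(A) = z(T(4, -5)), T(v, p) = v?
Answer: -794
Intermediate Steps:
f(A) = 6 (f(A) = (3/2)*4 = 6)
s(k) = -1 + k
-135*f(-2) + s(17) = -135*6 + (-1 + 17) = -810 + 16 = -794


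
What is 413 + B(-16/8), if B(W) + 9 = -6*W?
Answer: 416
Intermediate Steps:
B(W) = -9 - 6*W
413 + B(-16/8) = 413 + (-9 - (-96)/8) = 413 + (-9 - 6*(-2)) = 413 + (-9 + 12) = 413 + 3 = 416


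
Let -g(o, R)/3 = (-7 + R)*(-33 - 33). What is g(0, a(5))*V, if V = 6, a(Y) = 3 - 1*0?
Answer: -4752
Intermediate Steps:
a(Y) = 3 (a(Y) = 3 + 0 = 3)
g(o, R) = -1386 + 198*R (g(o, R) = -3*(-7 + R)*(-33 - 33) = -3*(-7 + R)*(-66) = -3*(462 - 66*R) = -1386 + 198*R)
g(0, a(5))*V = (-1386 + 198*3)*6 = (-1386 + 594)*6 = -792*6 = -4752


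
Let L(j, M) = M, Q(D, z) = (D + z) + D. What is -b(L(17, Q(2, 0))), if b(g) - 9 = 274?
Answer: -283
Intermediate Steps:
Q(D, z) = z + 2*D
b(g) = 283 (b(g) = 9 + 274 = 283)
-b(L(17, Q(2, 0))) = -1*283 = -283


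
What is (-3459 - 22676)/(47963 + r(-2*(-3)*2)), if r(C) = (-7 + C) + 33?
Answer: -26135/48001 ≈ -0.54447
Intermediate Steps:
r(C) = 26 + C
(-3459 - 22676)/(47963 + r(-2*(-3)*2)) = (-3459 - 22676)/(47963 + (26 - 2*(-3)*2)) = -26135/(47963 + (26 + 6*2)) = -26135/(47963 + (26 + 12)) = -26135/(47963 + 38) = -26135/48001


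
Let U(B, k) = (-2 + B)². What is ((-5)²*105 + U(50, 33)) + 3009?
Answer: 7938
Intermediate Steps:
((-5)²*105 + U(50, 33)) + 3009 = ((-5)²*105 + (-2 + 50)²) + 3009 = (25*105 + 48²) + 3009 = (2625 + 2304) + 3009 = 4929 + 3009 = 7938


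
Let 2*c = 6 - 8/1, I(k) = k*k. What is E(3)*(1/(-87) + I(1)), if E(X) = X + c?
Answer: 172/87 ≈ 1.9770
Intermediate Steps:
I(k) = k**2
c = -1 (c = (6 - 8/1)/2 = (6 - 8)/2 = (1/2)*(-2) = -1)
E(X) = -1 + X (E(X) = X - 1 = -1 + X)
E(3)*(1/(-87) + I(1)) = (-1 + 3)*(1/(-87) + 1**2) = 2*(-1/87 + 1) = 2*(86/87) = 172/87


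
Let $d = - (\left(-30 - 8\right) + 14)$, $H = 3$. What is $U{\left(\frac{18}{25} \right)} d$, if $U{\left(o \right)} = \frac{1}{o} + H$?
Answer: $\frac{316}{3} \approx 105.33$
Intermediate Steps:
$d = 24$ ($d = - (-38 + 14) = \left(-1\right) \left(-24\right) = 24$)
$U{\left(o \right)} = 3 + \frac{1}{o}$ ($U{\left(o \right)} = \frac{1}{o} + 3 = 3 + \frac{1}{o}$)
$U{\left(\frac{18}{25} \right)} d = \left(3 + \frac{1}{18 \cdot \frac{1}{25}}\right) 24 = \left(3 + \frac{1}{\frac{18}{25}}\right) 24 = \left(3 + \frac{25}{18}\right) 24 = \frac{79}{18} \cdot 24 = \frac{316}{3}$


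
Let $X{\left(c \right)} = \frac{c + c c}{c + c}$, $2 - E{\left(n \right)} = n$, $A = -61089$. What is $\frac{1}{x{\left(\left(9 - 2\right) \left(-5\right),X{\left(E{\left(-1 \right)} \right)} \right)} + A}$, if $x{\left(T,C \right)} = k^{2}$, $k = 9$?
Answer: $- \frac{1}{61008} \approx -1.6391 \cdot 10^{-5}$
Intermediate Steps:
$E{\left(n \right)} = 2 - n$
$X{\left(c \right)} = \frac{c + c^{2}}{2 c}$
$x{\left(T,C \right)} = 81$ ($x{\left(T,C \right)} = 9^{2} = 81$)
$\frac{1}{x{\left(\left(9 - 2\right) \left(-5\right),X{\left(E{\left(-1 \right)} \right)} \right)} + A} = \frac{1}{81 - 61089} = \frac{1}{-61008} = - \frac{1}{61008}$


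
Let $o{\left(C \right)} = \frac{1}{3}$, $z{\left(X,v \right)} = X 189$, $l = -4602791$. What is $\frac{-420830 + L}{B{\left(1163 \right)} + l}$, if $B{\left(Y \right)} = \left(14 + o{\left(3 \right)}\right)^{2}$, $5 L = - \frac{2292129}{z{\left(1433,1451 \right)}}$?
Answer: $\frac{27137331699}{296797729550} \approx 0.091434$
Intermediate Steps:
$z{\left(X,v \right)} = 189 X$
$L = - \frac{36383}{21495}$ ($L = \frac{\left(-2292129\right) \frac{1}{189 \cdot 1433}}{5} = \frac{\left(-2292129\right) \frac{1}{270837}}{5} = \frac{1}{5} \left(- \frac{36383}{4299}\right) = - \frac{36383}{21495} \approx -1.6926$)
$o{\left(C \right)} = \frac{1}{3}$
$B{\left(Y \right)} = \frac{1849}{9}$ ($B{\left(Y \right)} = \left(14 + \frac{1}{3}\right)^{2} = \left(\frac{43}{3}\right)^{2} = \frac{1849}{9}$)
$\frac{-420830 + L}{B{\left(1163 \right)} + l} = \frac{-420830 - \frac{36383}{21495}}{\frac{1849}{9} - 4602791} = - \frac{9045777233}{21495 \left(- \frac{41423270}{9}\right)} = \left(- \frac{9045777233}{21495}\right) \left(- \frac{9}{41423270}\right) = \frac{27137331699}{296797729550}$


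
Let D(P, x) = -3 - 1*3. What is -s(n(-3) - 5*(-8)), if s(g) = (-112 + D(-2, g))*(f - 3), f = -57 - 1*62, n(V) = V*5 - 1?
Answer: -14396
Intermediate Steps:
n(V) = -1 + 5*V (n(V) = 5*V - 1 = -1 + 5*V)
f = -119 (f = -57 - 62 = -119)
D(P, x) = -6 (D(P, x) = -3 - 3 = -6)
s(g) = 14396 (s(g) = (-112 - 6)*(-119 - 3) = -118*(-122) = 14396)
-s(n(-3) - 5*(-8)) = -1*14396 = -14396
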